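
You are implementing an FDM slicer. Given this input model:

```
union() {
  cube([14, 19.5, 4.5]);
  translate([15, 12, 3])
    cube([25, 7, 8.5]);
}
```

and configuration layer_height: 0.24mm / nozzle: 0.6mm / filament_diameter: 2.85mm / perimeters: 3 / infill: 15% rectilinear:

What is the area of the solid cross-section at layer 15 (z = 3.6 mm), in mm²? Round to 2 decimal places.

At z = 3.6 mm: the cube (footprint 14×19.5) is included at this height (area 273.00 mm²); the cube at (15, 12) (footprint 25×7) is included at this height (area 175.00 mm²); Merging all regions: the 2 present regions are separate (no shared area or edge), so areas and boundary lengths simply add and each stays a separate island — area = 448.00 mm². Overall, the cross-section has 2 separate islands. Net area = 448.00 mm².

448.00 mm²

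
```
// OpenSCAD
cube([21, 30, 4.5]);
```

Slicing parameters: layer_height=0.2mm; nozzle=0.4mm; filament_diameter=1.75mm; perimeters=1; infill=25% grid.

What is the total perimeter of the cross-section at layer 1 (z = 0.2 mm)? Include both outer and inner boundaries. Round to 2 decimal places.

102.00 mm

At z = 0.2 mm: the cube is present — its section is the full 21×30 rectangle (perimeter 102.00 mm). Overall, the cross-section is a single solid region. Total boundary length (outer) = 102.00 mm.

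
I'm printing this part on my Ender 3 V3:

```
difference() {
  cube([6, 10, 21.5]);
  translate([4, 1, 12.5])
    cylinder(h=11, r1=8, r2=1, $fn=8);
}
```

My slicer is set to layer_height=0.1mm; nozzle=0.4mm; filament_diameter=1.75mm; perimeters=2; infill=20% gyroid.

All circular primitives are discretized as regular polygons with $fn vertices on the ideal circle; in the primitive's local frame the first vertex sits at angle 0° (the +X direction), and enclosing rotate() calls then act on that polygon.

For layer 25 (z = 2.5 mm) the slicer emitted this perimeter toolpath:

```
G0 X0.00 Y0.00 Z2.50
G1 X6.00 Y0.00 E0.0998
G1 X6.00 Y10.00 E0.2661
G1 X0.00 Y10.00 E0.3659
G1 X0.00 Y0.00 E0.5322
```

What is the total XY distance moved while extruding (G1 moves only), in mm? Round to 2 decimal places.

32.00 mm

Sum the Euclidean lengths of each G1 segment: total = 32.00 mm.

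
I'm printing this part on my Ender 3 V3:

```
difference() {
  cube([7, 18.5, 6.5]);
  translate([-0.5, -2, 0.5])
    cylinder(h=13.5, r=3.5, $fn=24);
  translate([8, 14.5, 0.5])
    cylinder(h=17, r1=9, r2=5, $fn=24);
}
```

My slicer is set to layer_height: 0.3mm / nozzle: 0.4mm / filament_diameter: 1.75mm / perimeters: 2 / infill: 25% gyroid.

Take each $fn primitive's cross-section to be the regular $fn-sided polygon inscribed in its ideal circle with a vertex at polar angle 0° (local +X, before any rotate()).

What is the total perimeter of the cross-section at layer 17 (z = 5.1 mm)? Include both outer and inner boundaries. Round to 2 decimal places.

At z = 5.1 mm: the cube is present — its section is the full 7×18.5 rectangle (perimeter 51.00 mm); the cylinder at (-0.5, -2): section is a regular 24-gon, circumradius r=3.5 (perimeter = 2·24·3.500·sin(180°/24) = 21.93 mm); the cone at (8, 14.5) (r1=9→r2=5) has section circumradius 7.918 here — a regular 24-gon (perimeter = 2·24·7.918·sin(180°/24) = 49.61 mm); Subtracting the remaining from the first: starting from the 7×18.5 cube, the r=3.5 cylinder at (-0.5, -2) partially overlaps it — only the 2.22 mm² overlap (of its 38.05 mm²) is removed, clipping the outline; the cone at (8, 14.5) partially overlaps it — only the 66.90 mm² overlap (of its 194.70 mm²) is removed, clipping the outline — boundary = 48.03 mm. Overall, the cross-section is a single solid region. Total boundary length (outer) = 48.03 mm.

48.03 mm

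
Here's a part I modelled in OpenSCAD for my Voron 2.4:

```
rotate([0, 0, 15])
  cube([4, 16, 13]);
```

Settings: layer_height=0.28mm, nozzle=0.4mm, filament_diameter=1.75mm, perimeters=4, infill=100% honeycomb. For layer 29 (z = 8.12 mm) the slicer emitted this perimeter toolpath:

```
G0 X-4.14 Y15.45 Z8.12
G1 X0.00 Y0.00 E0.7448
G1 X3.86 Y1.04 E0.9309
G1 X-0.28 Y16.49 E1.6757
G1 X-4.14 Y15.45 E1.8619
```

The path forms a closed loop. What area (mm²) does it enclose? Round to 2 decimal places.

63.94 mm²

Apply the shoelace formula to the sequence of (X, Y) vertices; enclosed area = 63.94 mm².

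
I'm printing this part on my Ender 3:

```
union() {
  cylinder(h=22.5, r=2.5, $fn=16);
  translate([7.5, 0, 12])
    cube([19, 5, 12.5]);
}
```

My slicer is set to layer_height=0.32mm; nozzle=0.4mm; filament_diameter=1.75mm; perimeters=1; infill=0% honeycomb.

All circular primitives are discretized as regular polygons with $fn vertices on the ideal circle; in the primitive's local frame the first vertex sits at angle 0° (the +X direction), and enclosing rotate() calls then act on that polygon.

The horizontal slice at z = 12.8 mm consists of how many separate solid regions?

2

At z = 12.8 mm: the cylinder: section is a regular 16-gon, circumradius r=2.5; the cube at (7.5, 0) is present — its section is the full 19×5 rectangle; Merging all regions: the 2 present regions are separate (no shared area or edge), so areas and boundary lengths simply add and each stays a separate island — 2 connected regions. The result has 2 disconnected regions.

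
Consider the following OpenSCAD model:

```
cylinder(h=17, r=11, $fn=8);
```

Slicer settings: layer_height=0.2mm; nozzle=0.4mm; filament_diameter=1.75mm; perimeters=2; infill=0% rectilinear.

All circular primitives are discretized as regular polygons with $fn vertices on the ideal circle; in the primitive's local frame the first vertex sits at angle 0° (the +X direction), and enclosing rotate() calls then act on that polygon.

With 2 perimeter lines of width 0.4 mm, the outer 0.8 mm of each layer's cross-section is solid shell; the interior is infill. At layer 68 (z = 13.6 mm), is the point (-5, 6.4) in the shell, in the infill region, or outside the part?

At z = 13.6 mm: the cylinder: section is a regular 8-gon, circumradius r=11. Overall, the cross-section is a single solid region. The nearest boundary edge runs (0.00, 11.00)→(-7.78, 7.78); distance from the point to it = 2.34 mm. The point is inside the cross-section and 2.34 mm from the nearest boundary — more than the 0.8 mm shell width (2 × 0.4), so it's in the infill interior.

infill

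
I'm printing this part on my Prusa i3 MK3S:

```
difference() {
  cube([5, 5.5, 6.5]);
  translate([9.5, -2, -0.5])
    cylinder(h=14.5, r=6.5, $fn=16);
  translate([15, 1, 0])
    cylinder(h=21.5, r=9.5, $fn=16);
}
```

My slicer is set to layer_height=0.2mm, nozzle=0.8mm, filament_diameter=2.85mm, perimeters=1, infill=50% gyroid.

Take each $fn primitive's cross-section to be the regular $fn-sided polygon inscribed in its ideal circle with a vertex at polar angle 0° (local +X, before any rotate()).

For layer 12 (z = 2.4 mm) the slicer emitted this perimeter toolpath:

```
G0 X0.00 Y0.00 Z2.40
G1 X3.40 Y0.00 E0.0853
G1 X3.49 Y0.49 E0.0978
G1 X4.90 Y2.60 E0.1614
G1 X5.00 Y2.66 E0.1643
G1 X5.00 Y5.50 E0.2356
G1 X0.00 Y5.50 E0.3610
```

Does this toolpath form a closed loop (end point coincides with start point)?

no

Start point (G0): (0.00, 0.00). End point (last G1): the path does not return to the start — open.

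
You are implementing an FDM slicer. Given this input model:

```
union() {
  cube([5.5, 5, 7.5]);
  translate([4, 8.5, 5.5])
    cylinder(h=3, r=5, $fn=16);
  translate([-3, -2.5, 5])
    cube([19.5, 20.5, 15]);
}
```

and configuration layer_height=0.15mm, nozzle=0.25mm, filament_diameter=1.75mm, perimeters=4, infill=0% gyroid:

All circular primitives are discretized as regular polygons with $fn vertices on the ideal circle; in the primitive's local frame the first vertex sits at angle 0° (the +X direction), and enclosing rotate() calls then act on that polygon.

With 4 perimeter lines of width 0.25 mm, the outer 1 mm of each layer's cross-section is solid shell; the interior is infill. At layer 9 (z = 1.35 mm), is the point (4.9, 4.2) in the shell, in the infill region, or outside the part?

At z = 1.35 mm: the cube (footprint 5.5×5) is included at this height; the cylinder at (4, 8.5) is absent (z outside [5.5, 8.5]); the cube at (-3, -2.5) does not reach this height (z outside [5, 20]); Combining (union): only the 5.5×5 cube is present, so the union is just that shape — 1 connected region. Overall, the cross-section is a single solid region. The nearest boundary edge runs (5.50, 0.00)→(5.50, 5.00); distance from the point to it = 0.60 mm. The point is inside the cross-section, 0.60 mm from the nearest boundary — within the 1 mm shell band (4 × 0.25).

shell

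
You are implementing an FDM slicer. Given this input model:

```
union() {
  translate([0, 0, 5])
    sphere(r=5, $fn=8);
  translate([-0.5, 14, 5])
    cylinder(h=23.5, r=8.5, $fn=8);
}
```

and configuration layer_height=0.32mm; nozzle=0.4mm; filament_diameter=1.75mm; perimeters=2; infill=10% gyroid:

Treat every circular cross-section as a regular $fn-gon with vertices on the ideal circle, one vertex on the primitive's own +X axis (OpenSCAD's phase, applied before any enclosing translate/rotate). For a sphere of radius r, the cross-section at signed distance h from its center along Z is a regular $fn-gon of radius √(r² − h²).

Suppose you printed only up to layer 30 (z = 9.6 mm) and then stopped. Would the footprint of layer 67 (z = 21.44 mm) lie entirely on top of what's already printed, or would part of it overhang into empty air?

entirely on top

Compare the two slices. At z = 9.6: the r=5 sphere contributes a regular 8-gon of circumradius √(5²−4.6²) = 1.960 (area = (8/2)·1.960²·sin(360°/8) = 10.86 mm²); the r=8.5 cylinder at (-0.5, 14) contributes a regular 8-gon of circumradius 8.5 (area = (8/2)·8.500²·sin(360°/8) = 204.35 mm²); Merging all regions: the 2 present regions are separate (no shared area or edge), so areas and boundary lengths simply add and each stays a separate island — area = 215.22 mm². At z = 21.44: the sphere does not reach this height (|z−center|=16.440 > r=5); the cylinder at (-0.5, 14): section is a regular 8-gon, circumradius r=8.5 (area = (8/2)·8.500²·sin(360°/8) = 204.35 mm²); Merging all regions: only the r=8.5 cylinder at (-0.5, 14) is present, so the union is just that shape — area = 204.35 mm². Checking containment: the cross-section at z = 21.44 is a subset of the cross-section at z = 9.6.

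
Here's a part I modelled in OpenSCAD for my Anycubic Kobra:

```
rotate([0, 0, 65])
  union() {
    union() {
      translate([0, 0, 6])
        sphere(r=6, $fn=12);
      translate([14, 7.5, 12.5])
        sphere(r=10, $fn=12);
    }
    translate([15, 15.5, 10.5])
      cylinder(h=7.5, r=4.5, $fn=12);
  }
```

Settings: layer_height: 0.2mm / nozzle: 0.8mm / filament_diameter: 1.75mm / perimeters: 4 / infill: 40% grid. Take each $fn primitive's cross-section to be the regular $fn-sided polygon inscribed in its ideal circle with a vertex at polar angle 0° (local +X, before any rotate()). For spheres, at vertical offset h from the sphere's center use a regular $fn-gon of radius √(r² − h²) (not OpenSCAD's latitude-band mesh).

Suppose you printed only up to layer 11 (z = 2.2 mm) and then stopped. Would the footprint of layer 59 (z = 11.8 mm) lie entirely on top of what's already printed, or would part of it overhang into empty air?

part overhangs

Compare the two slices. At z = 2.2: the sphere: section is a regular 12-gon, circumradius = √(r²−h²) = √(6²−3.8²) = 4.643 (area = (12/2)·4.643²·sin(360°/12) = 64.68 mm²); the sphere at (14, 7.5) is not intersected at this z (|z−center|=10.300 > r=10); Taking the union: only the r=6 sphere is present, so the union is just that shape — area = 64.68 mm²; the cylinder at (15, 15.5) is absent (z outside [10.5, 18]); Merging all regions: only the result so far is present, so the union is just that shape — area = 64.68 mm²; (rotated 65° about Z; rotation is an isometry so areas/perimeters/island counts are preserved). At z = 11.8: the r=6 sphere slices to a regular 12-gon of circumradius 1.536 (√(r²−h²) with h=5.8 from center) (area = (12/2)·1.536²·sin(360°/12) = 7.08 mm²); the sphere at (14, 7.5): section is a regular 12-gon, circumradius = √(r²−h²) = √(10²−0.7²) = 9.975 (area = (12/2)·9.975²·sin(360°/12) = 298.53 mm²); Combining (union): the 2 present regions are separate (no shared area or edge), so areas and boundary lengths simply add and each stays a separate island — area = 305.61 mm²; the cylinder at (15, 15.5): section is a regular 12-gon, circumradius r=4.5 (area = (12/2)·4.500²·sin(360°/12) = 60.75 mm²); Taking the union: the regions partially overlap — summed areas 366.36 mm² minus the doubly-counted overlap 42.21 mm² gives 324.15 mm² — area = 324.15 mm²; (rotated 65° about Z; rotation is an isometry so areas/perimeters/island counts are preserved). Checking containment: at z = 11.8 the cross-section extends beyond the z = 2.2 cross-section by about 317.07 mm².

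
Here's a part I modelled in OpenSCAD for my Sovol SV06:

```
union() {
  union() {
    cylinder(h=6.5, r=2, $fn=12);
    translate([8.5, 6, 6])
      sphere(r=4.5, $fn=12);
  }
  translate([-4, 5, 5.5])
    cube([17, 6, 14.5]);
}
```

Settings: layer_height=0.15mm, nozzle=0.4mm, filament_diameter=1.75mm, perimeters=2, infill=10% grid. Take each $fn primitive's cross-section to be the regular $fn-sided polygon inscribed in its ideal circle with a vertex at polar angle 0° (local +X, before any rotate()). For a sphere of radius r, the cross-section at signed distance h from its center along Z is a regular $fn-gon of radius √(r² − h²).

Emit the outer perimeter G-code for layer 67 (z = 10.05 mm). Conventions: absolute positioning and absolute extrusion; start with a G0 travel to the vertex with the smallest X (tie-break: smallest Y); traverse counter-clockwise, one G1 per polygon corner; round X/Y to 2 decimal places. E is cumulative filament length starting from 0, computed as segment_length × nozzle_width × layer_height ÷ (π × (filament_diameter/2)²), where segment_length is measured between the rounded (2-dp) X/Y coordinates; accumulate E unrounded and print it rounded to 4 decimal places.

G0 X-4.00 Y5.00 Z10.05
G1 X6.82 Y5.00 E0.2699
G1 X7.52 Y4.30 E0.2946
G1 X8.50 Y4.04 E0.3199
G1 X9.48 Y4.30 E0.3452
G1 X10.18 Y5.00 E0.3699
G1 X13.00 Y5.00 E0.4402
G1 X13.00 Y11.00 E0.5899
G1 X-4.00 Y11.00 E1.0140
G1 X-4.00 Y5.00 E1.1636

At z = 10.05 mm: the cylinder is absent (z outside [0, 6.5]); the r=4.5 sphere at (8.5, 6) contributes a regular 12-gon of circumradius √(4.5²−4.05²) = 1.962; Taking the union: only the r=4.5 sphere at (8.5, 6) is present, so the union is just that shape — 1 connected region; the cube at (-4, 5) (footprint 17×6) is included at this height; Merging all regions: the regions partially overlap (shared area 9.43 mm²), so overlapping operands fuse into one piece — 1 connected region. The outline is a single polygon with 9 vertices. Extrusion per mm of travel: 0.4 × 0.15 / (π × 0.875²) = 0.024945. Accumulating E over each segment gives final E = 1.1636.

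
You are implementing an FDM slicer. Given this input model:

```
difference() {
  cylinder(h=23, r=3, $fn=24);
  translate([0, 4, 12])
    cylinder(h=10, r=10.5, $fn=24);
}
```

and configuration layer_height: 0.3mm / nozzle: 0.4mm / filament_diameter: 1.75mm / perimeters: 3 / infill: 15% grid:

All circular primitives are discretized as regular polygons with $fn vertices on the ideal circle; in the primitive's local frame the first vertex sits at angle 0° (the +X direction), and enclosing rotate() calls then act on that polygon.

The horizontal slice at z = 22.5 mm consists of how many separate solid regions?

At z = 22.5 mm: the cylinder: section is a regular 24-gon, circumradius r=3; the cylinder at (0, 4) does not reach this height (z outside [12, 22]); Taking the first minus the rest: none of the subtracted shapes is present at this height, so the r=3 cylinder is unchanged — 1 connected region. The result has 1 disconnected region.

1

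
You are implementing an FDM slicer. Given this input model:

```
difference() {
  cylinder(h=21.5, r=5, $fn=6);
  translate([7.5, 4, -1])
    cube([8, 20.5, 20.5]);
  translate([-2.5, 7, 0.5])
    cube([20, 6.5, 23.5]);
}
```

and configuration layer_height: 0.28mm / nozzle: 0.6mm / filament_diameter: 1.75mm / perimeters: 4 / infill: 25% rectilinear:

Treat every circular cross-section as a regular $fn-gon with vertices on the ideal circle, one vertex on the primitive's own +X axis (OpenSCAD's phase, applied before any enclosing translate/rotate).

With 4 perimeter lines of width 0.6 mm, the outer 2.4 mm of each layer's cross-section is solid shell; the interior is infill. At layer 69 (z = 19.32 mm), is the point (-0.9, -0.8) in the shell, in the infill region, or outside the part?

At z = 19.32 mm: the cylinder: section is a regular 6-gon, circumradius r=5; the cube at (7.5, 4) is present — its section is the full 8×20.5 rectangle; the cube at (-2.5, 7) (footprint 20×6.5) is included at this height; Subtracting the remaining from the first: starting from the r=5 cylinder, the 8×20.5 cube at (7.5, 4) misses the remaining region (no effect); the 20×6.5 cube at (-2.5, 7) misses the remaining region (no effect) — 1 connected region. Overall, the cross-section is a single solid region. The nearest boundary edge runs (-2.50, -4.33)→(-5.00, 0.00); distance from the point to it = 3.15 mm. The point is inside the cross-section and 3.15 mm from the nearest boundary — more than the 2.4 mm shell width (4 × 0.6), so it's in the infill interior.

infill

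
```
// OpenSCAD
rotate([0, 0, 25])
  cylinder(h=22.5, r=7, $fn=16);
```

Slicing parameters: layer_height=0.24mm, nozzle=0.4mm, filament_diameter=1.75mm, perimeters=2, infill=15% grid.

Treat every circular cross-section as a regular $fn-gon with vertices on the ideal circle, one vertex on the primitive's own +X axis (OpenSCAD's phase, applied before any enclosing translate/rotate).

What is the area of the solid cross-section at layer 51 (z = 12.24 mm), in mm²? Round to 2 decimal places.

150.01 mm²

At z = 12.24 mm: the r=7 cylinder gives a regular 16-gon of circumradius 7 (constant along its height) (area = (16/2)·7.000²·sin(360°/16) = 150.01 mm²); (whole slice rotated 25° about Z — lengths, areas and connectivity unchanged). Overall, the cross-section is a single solid region. Net area = 150.01 mm².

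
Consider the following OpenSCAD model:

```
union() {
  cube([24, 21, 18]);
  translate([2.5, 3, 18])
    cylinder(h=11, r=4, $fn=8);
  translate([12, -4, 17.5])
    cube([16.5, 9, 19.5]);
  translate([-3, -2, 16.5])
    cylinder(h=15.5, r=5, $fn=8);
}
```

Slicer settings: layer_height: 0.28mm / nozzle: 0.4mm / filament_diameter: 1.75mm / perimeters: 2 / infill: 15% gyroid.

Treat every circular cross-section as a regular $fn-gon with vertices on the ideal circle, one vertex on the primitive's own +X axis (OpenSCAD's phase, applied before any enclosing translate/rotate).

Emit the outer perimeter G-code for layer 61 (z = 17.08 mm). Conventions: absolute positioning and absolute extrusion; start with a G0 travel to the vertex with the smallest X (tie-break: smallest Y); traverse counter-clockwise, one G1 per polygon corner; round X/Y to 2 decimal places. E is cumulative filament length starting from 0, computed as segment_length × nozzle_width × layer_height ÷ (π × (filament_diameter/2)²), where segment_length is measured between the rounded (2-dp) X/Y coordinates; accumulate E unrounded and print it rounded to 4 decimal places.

G0 X-8.00 Y-2.00 Z17.08
G1 X-6.54 Y-5.54 E0.1783
G1 X-3.00 Y-7.00 E0.3566
G1 X0.54 Y-5.54 E0.5349
G1 X2.00 Y-2.00 E0.7132
G1 X1.17 Y0.00 E0.8141
G1 X24.00 Y0.00 E1.8771
G1 X24.00 Y21.00 E2.8550
G1 X0.00 Y21.00 E3.9725
G1 X0.00 Y1.76 E4.8684
G1 X-3.00 Y3.00 E5.0196
G1 X-6.54 Y1.54 E5.1979
G1 X-8.00 Y-2.00 E5.3762

At z = 17.08 mm: the 24×21 cube contributes its full rectangle; the cylinder at (2.5, 3) does not reach this height (z outside [18, 29]); the cube at (12, -4) is not intersected at this z (z outside [17.5, 37]); the cylinder at (-3, -2): section is a regular 8-gon, circumradius r=5; Combining (union): the regions partially overlap (shared area 1.37 mm²), so overlapping operands fuse into one piece — 1 connected region. The outline is a single polygon with 12 vertices. Extrusion per mm of travel: 0.4 × 0.28 / (π × 0.875²) = 0.046564. Accumulating E over each segment gives final E = 5.3762.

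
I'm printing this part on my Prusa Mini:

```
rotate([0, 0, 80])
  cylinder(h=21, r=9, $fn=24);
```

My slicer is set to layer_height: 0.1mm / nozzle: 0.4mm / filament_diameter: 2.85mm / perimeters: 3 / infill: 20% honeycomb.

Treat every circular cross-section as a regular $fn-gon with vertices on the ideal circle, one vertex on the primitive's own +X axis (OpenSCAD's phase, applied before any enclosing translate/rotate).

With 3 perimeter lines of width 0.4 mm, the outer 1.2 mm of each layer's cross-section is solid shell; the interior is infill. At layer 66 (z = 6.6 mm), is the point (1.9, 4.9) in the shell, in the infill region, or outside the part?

infill

At z = 6.6 mm: the r=9 cylinder gives a regular 24-gon of circumradius 9 (constant along its height); (whole slice rotated 80° about Z — lengths, areas and connectivity unchanged). Overall, the cross-section is a single solid region. Undo the 80° rotation: the query point maps to (5.155, -1.020) in the un-rotated model frame. The nearest boundary edge runs (8.69, -2.33)→(9.00, 0.00); distance from the point to it = 3.68 mm. The point is inside the cross-section and 3.68 mm from the nearest boundary — more than the 1.2 mm shell width (3 × 0.4), so it's in the infill interior.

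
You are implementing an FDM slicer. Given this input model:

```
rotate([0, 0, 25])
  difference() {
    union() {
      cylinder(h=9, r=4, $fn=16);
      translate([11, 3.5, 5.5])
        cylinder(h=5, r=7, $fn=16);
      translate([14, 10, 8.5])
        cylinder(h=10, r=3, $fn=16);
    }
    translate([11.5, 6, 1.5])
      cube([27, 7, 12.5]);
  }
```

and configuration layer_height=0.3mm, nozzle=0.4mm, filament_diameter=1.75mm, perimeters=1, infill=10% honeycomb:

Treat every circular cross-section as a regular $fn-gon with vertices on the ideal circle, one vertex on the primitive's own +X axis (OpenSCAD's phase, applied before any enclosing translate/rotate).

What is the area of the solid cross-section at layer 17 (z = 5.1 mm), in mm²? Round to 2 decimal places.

At z = 5.1 mm: the cylinder: section is a regular 16-gon, circumradius r=4 (area = (16/2)·4.000²·sin(360°/16) = 48.98 mm²); the cylinder at (11, 3.5) does not reach this height (z outside [5.5, 10.5]); the cylinder at (14, 10) does not reach this height (z outside [8.5, 18.5]); Taking the union: only the r=4 cylinder is present, so the union is just that shape — area = 48.98 mm²; the 27×7 cube at (11.5, 6) contributes its full rectangle (area 189.00 mm²); Taking the first minus the rest: starting from the result so far (48.98 mm²), the 27×7 cube at (11.5, 6) misses the remaining region (no effect) — area = 48.98 mm²; (whole slice rotated 25° about Z — lengths, areas and connectivity unchanged). Overall, the cross-section is a single solid region. Net area = 48.98 mm².

48.98 mm²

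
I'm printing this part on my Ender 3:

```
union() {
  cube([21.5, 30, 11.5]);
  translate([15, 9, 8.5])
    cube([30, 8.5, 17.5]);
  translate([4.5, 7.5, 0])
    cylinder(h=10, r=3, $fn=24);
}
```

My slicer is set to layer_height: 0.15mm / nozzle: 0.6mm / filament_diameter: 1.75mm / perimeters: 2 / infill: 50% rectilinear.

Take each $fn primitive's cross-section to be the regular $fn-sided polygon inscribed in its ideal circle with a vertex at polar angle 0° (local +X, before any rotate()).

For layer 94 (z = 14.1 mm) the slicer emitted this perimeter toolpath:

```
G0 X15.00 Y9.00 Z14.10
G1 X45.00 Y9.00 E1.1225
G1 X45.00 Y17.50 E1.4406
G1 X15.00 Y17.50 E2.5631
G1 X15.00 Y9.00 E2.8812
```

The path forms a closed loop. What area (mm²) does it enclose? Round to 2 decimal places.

Apply the shoelace formula to the sequence of (X, Y) vertices; enclosed area = 255.00 mm².

255.00 mm²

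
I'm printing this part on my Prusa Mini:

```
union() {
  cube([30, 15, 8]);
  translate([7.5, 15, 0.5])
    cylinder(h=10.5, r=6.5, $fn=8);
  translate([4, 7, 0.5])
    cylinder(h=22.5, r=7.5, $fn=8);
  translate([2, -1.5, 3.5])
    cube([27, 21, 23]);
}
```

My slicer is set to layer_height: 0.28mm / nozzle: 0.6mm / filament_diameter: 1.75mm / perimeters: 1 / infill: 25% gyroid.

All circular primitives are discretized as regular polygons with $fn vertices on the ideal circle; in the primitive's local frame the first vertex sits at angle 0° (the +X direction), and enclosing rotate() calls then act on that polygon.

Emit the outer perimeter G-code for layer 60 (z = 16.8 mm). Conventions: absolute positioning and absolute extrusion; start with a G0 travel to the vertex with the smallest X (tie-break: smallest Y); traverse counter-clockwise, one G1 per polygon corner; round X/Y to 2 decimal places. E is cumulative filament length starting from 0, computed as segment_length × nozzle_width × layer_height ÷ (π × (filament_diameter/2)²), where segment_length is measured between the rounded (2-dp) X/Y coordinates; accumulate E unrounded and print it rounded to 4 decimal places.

G0 X-3.50 Y7.00 Z16.80
G1 X-1.30 Y1.70 E0.4008
G1 X2.00 Y0.33 E0.6504
G1 X2.00 Y-1.50 E0.7782
G1 X29.00 Y-1.50 E2.6640
G1 X29.00 Y19.50 E4.1308
G1 X2.00 Y19.50 E6.0167
G1 X2.00 Y13.67 E6.4239
G1 X-1.30 Y12.30 E6.6734
G1 X-3.50 Y7.00 E7.0742

At z = 16.8 mm: the cube does not reach this height (z outside [0, 8]); the cylinder at (7.5, 15) is absent (z outside [0.5, 11]); the cylinder at (4, 7): section is a regular 8-gon, circumradius r=7.5; the cube at (2, -1.5) is present — its section is the full 27×21 rectangle; Combining (union): the regions partially overlap (shared area 107.89 mm²), so overlapping operands fuse into one piece — 1 connected region. The outline is a single polygon with 9 vertices. Extrusion per mm of travel: 0.6 × 0.28 / (π × 0.875²) = 0.069846. Accumulating E over each segment gives final E = 7.0742.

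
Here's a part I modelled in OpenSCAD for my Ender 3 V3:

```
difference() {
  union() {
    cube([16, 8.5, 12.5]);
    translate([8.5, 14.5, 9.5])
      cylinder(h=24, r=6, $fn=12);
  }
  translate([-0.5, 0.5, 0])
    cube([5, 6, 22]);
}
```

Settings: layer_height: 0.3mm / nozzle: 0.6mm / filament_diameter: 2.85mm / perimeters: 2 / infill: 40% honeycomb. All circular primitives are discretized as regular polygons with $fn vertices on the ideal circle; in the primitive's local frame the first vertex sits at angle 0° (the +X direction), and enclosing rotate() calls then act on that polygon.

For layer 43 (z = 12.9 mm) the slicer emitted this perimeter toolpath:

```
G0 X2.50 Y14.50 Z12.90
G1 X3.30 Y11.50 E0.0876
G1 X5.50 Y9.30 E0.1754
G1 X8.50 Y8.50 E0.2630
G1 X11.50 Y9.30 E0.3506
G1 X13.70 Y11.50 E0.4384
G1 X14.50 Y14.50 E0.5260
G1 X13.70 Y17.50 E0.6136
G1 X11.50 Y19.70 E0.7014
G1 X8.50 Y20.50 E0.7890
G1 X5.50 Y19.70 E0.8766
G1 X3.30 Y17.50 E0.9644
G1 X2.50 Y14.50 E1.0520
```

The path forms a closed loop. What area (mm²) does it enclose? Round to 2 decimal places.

108.08 mm²

Apply the shoelace formula to the sequence of (X, Y) vertices; enclosed area = 108.08 mm².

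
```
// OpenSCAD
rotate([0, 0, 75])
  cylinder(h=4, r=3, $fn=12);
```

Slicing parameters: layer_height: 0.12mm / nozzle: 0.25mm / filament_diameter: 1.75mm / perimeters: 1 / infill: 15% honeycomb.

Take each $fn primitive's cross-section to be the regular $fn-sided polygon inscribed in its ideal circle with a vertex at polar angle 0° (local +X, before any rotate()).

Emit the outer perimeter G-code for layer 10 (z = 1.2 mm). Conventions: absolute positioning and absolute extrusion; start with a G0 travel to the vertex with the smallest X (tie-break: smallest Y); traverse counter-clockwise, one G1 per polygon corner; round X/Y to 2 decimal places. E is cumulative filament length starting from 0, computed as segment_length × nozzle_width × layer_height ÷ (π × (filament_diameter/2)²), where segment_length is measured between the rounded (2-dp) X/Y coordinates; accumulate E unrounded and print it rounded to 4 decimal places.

At z = 1.2 mm: the r=3 cylinder contributes a regular 12-gon of circumradius 3; (rotated 75° about Z; rotation is an isometry so areas/perimeters/island counts are preserved). The outline is a single polygon with 12 vertices. Extrusion per mm of travel: 0.25 × 0.12 / (π × 0.875²) = 0.012473. Accumulating E over each segment gives final E = 0.2325.

G0 X-2.90 Y-0.78 Z1.20
G1 X-2.12 Y-2.12 E0.0193
G1 X-0.78 Y-2.90 E0.0387
G1 X0.78 Y-2.90 E0.0581
G1 X2.12 Y-2.12 E0.0775
G1 X2.90 Y-0.78 E0.0968
G1 X2.90 Y0.78 E0.1163
G1 X2.12 Y2.12 E0.1356
G1 X0.78 Y2.90 E0.1549
G1 X-0.78 Y2.90 E0.1744
G1 X-2.12 Y2.12 E0.1937
G1 X-2.90 Y0.78 E0.2131
G1 X-2.90 Y-0.78 E0.2325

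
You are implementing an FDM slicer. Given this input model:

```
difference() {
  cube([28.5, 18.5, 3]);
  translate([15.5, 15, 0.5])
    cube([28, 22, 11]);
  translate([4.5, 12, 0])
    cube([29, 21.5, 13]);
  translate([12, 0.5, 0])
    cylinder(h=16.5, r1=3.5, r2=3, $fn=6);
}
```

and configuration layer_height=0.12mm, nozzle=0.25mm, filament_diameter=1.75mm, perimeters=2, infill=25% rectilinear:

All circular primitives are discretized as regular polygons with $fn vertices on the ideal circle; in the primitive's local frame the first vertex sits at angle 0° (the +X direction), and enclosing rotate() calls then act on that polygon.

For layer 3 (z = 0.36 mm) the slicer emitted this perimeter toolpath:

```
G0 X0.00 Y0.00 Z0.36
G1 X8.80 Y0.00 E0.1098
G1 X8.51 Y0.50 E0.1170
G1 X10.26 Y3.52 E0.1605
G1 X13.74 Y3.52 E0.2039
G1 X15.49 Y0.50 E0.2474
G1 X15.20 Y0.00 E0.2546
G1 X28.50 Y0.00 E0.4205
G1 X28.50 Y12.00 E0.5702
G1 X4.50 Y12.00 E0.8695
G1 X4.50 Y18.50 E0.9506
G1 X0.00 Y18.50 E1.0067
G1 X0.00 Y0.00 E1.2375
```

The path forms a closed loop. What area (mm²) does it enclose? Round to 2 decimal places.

352.11 mm²

Apply the shoelace formula to the sequence of (X, Y) vertices; enclosed area = 352.11 mm².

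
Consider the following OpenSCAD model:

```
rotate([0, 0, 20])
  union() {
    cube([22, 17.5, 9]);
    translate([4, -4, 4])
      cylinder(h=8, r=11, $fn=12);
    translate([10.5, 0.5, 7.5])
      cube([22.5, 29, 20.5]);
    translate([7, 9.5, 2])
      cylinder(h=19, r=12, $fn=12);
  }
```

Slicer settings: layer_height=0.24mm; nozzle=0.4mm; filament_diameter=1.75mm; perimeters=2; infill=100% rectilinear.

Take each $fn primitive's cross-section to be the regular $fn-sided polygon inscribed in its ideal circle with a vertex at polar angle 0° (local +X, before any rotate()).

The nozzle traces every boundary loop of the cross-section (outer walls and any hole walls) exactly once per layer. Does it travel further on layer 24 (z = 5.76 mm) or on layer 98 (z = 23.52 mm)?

Layer 24 (z = 5.76): the cube (footprint 22×17.5) is included at this height (perimeter 79.00 mm); the cylinder at (4, -4): section is a regular 12-gon, circumradius r=11 (perimeter = 2·12·11.000·sin(180°/12) = 68.33 mm); the cube at (10.5, 0.5) is absent (z outside [7.5, 28]); the cylinder at (7, 9.5): section is a regular 12-gon, circumradius r=12 (perimeter = 2·12·12.000·sin(180°/12) = 74.54 mm); Combining (union): the regions partially overlap (shared area 412.92 mm²), so the edge portions inside another operand are dropped and the merged outline is re-measured after clipping — boundary = 113.49 mm; (whole slice rotated 20° about Z — lengths, areas and connectivity unchanged). So its perimeter = 113.49 mm. Layer 98 (z = 23.52): the cube is not intersected at this z (z outside [0, 9]); the cylinder at (4, -4) does not reach this height (z outside [4, 12]); the cube at (10.5, 0.5) is present — its section is the full 22.5×29 rectangle (perimeter 103.00 mm); the cylinder at (7, 9.5) is not intersected at this z (z outside [2, 21]); Taking the union: only the 22.5×29 cube at (10.5, 0.5) is present, so the union is just that shape — boundary = 103.00 mm; (rotated 20° about Z; rotation is an isometry so areas/perimeters/island counts are preserved). So its perimeter = 103.00 mm. Layer 24 is larger (113.49 vs 103.00 mm).

layer 24 (z = 5.76 mm)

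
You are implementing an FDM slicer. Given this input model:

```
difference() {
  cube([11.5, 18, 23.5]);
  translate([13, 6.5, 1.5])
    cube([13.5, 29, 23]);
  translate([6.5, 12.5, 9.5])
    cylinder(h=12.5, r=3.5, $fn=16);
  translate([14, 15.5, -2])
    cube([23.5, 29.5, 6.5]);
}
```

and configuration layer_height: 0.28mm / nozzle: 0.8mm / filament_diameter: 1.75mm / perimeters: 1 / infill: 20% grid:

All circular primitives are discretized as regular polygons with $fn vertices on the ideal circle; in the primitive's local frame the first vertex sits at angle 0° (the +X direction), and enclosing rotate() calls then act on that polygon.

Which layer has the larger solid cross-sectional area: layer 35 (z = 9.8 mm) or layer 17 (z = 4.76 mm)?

layer 17 (z = 4.76 mm)

Layer 35 (z = 9.8): the cube (footprint 11.5×18) is included at this height (area 207.00 mm²); the cube at (13, 6.5) is present — its section is the full 13.5×29 rectangle (area 391.50 mm²); the r=3.5 cylinder at (6.5, 12.5) gives a regular 16-gon of circumradius 3.5 (constant along its height) (area = (16/2)·3.500²·sin(360°/16) = 37.50 mm²); the cube at (14, 15.5) is absent (z outside [-2, 4.5]); After the difference (first − rest): starting from the 11.5×18 cube (207.00 mm²), the 13.5×29 cube at (13, 6.5) misses the remaining region (no effect); the r=3.5 cylinder at (6.5, 12.5) lies wholly inside it (removes its full 37.50 mm² and its 21.85 mm outline becomes a hole wall) — area = 169.50 mm². So its area = 169.50 mm². Layer 17 (z = 4.76): the cube (footprint 11.5×18) is included at this height (area 207.00 mm²); the cube at (13, 6.5) is present — its section is the full 13.5×29 rectangle (area 391.50 mm²); the cylinder at (6.5, 12.5) does not reach this height (z outside [9.5, 22]); the cube at (14, 15.5) does not reach this height (z outside [-2, 4.5]); Subtracting the remaining from the first: starting from the 11.5×18 cube (207.00 mm²), the 13.5×29 cube at (13, 6.5) misses the remaining region (no effect) — area = 207.00 mm². So its area = 207.00 mm². Layer 17 is larger (207.00 vs 169.50 mm²).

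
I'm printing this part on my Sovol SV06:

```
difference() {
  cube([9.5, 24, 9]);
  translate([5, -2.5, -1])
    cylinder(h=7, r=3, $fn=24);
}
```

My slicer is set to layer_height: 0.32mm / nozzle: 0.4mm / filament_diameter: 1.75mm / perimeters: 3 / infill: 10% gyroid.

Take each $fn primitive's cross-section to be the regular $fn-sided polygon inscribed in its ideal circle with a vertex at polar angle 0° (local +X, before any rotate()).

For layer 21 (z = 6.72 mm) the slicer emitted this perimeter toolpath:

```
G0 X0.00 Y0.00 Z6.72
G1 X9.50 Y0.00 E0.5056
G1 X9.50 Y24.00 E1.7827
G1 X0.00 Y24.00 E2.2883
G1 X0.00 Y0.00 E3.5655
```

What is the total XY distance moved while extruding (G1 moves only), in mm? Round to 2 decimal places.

Sum the Euclidean lengths of each G1 segment: total = 67.00 mm.

67.00 mm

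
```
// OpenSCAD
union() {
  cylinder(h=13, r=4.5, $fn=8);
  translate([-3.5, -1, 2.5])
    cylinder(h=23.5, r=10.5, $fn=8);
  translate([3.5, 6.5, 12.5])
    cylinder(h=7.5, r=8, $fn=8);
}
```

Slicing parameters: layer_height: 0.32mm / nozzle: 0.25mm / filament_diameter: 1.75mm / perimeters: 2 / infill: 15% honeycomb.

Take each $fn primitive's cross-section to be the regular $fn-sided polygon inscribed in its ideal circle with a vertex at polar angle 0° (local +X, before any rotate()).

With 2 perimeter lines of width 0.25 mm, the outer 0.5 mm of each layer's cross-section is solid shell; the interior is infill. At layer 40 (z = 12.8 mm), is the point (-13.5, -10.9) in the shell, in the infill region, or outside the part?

outside

At z = 12.8 mm: the r=4.5 cylinder contributes a regular 8-gon of circumradius 4.5; the r=10.5 cylinder at (-3.5, -1) contributes a regular 8-gon of circumradius 10.5; the r=8 cylinder at (3.5, 6.5) gives a regular 8-gon of circumradius 8 (constant along its height); Taking the union: the regions partially overlap (shared area 128.51 mm²), so overlapping operands fuse into one piece — 1 connected region. Overall, the cross-section is a single solid region. The nearest boundary edge runs (-3.50, -11.50)→(-10.92, -8.42); distance from the point to it = 3.57 mm. The point is not inside any of the regions above, so it lies outside the cross-section (3.57 mm from the nearest boundary).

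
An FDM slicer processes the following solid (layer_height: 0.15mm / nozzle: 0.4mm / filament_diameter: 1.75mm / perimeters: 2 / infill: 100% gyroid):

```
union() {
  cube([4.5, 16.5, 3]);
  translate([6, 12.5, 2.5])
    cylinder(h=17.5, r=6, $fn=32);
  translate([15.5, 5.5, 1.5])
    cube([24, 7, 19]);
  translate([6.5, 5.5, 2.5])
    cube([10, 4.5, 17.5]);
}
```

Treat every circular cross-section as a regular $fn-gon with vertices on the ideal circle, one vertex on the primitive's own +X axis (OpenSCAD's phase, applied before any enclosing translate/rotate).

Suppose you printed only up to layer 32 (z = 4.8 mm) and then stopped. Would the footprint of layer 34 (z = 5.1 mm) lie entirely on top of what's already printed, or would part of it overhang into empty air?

Compare the two slices. At z = 4.8: the cube is absent (z outside [0, 3]); the cylinder at (6, 12.5): section is a regular 32-gon, circumradius r=6 (area = (32/2)·6.000²·sin(360°/32) = 112.37 mm²); the cube at (15.5, 5.5) (footprint 24×7) is included at this height (area 168.00 mm²); the cube at (6.5, 5.5) (footprint 10×4.5) is included at this height (area 45.00 mm²); Combining (union): the regions partially overlap — summed areas 325.37 mm² minus the doubly-counted overlap 16.35 mm² gives 309.02 mm² — area = 309.02 mm². At z = 5.1: the cube is not intersected at this z (z outside [0, 3]); the r=6 cylinder at (6, 12.5) contributes a regular 32-gon of circumradius 6 (area = (32/2)·6.000²·sin(360°/32) = 112.37 mm²); the cube at (15.5, 5.5) is present — its section is the full 24×7 rectangle (area 168.00 mm²); the 10×4.5 cube at (6.5, 5.5) contributes its full rectangle (area 45.00 mm²); Combining (union): the regions partially overlap — summed areas 325.37 mm² minus the doubly-counted overlap 16.35 mm² gives 309.02 mm² — area = 309.02 mm². Checking containment: the cross-section at z = 5.1 is a subset of the cross-section at z = 4.8.

entirely on top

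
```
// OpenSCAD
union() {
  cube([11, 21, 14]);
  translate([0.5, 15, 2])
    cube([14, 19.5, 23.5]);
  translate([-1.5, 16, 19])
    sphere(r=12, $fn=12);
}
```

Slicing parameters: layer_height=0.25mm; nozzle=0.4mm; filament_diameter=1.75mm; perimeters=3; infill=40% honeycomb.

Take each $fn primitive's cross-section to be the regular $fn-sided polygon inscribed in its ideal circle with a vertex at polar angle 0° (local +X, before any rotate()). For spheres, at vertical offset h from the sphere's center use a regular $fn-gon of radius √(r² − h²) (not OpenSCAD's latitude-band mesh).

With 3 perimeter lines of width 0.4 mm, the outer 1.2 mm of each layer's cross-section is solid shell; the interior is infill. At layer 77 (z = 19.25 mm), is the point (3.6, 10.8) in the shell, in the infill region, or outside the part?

At z = 19.25 mm: the cube is absent (z outside [0, 14]); the cube at (0.5, 15) (footprint 14×19.5) is included at this height; the sphere at (-1.5, 16): section is a regular 12-gon, circumradius = √(r²−h²) = √(12²−0.25²) = 11.997; Taking the union: the regions partially overlap (shared area 94.36 mm²), so overlapping operands fuse into one piece — 1 connected region. Overall, the cross-section is a single solid region. The nearest boundary edge runs (8.89, 10.00)→(4.50, 5.61); distance from the point to it = 4.31 mm. The point is inside the cross-section and 4.31 mm from the nearest boundary — more than the 1.2 mm shell width (3 × 0.4), so it's in the infill interior.

infill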